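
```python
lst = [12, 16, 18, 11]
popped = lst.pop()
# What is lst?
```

[12, 16, 18]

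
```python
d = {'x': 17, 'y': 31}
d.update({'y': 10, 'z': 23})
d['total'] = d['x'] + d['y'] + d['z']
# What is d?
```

After line 1: d = {'x': 17, 'y': 31}
After line 2 (y overwritten, z added): d = {'x': 17, 'y': 10, 'z': 23}
After line 3 (total = 17 + 10 + 23 = 50): d = {'x': 17, 'y': 10, 'z': 23, 'total': 50}

{'x': 17, 'y': 10, 'z': 23, 'total': 50}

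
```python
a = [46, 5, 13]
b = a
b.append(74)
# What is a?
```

After line 1: a = [46, 5, 13]
After line 2 (b = a is an alias, same object): a = [46, 5, 13], b = [46, 5, 13]
After line 3 (b.append mutates the shared list): a = [46, 5, 13, 74], b = [46, 5, 13, 74]

[46, 5, 13, 74]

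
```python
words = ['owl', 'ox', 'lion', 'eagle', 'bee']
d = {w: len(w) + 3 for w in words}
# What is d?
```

{'owl': 6, 'ox': 5, 'lion': 7, 'eagle': 8, 'bee': 6}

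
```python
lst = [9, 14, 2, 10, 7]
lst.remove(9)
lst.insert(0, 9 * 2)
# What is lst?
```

After line 1: lst = [9, 14, 2, 10, 7]
After line 2 (remove first 9): lst = [14, 2, 10, 7]
After line 3 (insert 18 at index 0): lst = [18, 14, 2, 10, 7]

[18, 14, 2, 10, 7]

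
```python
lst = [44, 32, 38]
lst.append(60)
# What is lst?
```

[44, 32, 38, 60]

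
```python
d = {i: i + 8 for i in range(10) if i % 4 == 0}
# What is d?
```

{0: 8, 4: 12, 8: 16}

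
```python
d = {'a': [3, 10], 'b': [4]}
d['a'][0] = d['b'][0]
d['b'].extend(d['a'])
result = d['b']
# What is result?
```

After line 1: d = {'a': [3, 10], 'b': [4]}
After line 2 (a[0] = b[0] = 4): d = {'a': [4, 10], 'b': [4]}
After line 3 (b.extend(a) appends [4, 10]): d = {'a': [4, 10], 'b': [4, 4, 10]}
After line 4: result = d['b'] = [4, 4, 10]

[4, 4, 10]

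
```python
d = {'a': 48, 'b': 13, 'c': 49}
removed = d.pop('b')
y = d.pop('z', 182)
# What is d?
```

After line 1: d = {'a': 48, 'b': 13, 'c': 49}
After line 2 (pop 'b' returns 13): d = {'a': 48, 'c': 49}, removed = 13
After line 3 (pop 'z' missing, returns default 182): d = {'a': 48, 'c': 49}, y = 182

{'a': 48, 'c': 49}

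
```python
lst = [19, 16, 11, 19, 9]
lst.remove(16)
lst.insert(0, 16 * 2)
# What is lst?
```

After line 1: lst = [19, 16, 11, 19, 9]
After line 2 (remove first 16): lst = [19, 11, 19, 9]
After line 3 (insert 32 at index 0): lst = [32, 19, 11, 19, 9]

[32, 19, 11, 19, 9]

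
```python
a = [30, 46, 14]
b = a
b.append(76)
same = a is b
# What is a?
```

After line 1: a = [30, 46, 14]
After line 2 (b = a is an alias, same object): a = [30, 46, 14], b = [30, 46, 14]
After line 3 (b.append mutates the shared list): a = [30, 46, 14, 76], b = [30, 46, 14, 76]
After line 4 (same = a is b; same object -> True): same = True

[30, 46, 14, 76]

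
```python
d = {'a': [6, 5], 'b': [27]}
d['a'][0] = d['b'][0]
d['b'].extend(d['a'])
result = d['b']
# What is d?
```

After line 1: d = {'a': [6, 5], 'b': [27]}
After line 2 (a[0] = b[0] = 27): d = {'a': [27, 5], 'b': [27]}
After line 3 (b.extend(a) appends [27, 5]): d = {'a': [27, 5], 'b': [27, 27, 5]}
After line 4: result = d['b'] = [27, 27, 5]

{'a': [27, 5], 'b': [27, 27, 5]}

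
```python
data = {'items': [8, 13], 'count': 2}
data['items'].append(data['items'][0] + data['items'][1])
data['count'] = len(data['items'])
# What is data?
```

After line 1: data = {'items': [8, 13], 'count': 2}
After line 2 (append 8 + 13 = 21): data = {'items': [8, 13, 21], 'count': 2}
After line 3 (count = len(items) = 3): data = {'items': [8, 13, 21], 'count': 3}

{'items': [8, 13, 21], 'count': 3}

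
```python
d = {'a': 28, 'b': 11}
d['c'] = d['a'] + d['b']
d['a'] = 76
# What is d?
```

After line 1: d = {'a': 28, 'b': 11}
After line 2 (d['c'] = 28 + 11): d = {'a': 28, 'b': 11, 'c': 39}
After line 3: d = {'a': 76, 'b': 11, 'c': 39}

{'a': 76, 'b': 11, 'c': 39}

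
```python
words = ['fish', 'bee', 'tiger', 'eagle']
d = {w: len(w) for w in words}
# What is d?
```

{'fish': 4, 'bee': 3, 'tiger': 5, 'eagle': 5}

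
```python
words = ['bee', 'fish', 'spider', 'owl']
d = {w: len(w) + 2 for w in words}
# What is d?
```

{'bee': 5, 'fish': 6, 'spider': 8, 'owl': 5}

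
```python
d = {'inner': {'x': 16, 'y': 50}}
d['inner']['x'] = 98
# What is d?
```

After line 1: d = {'inner': {'x': 16, 'y': 50}}
After line 2 (inner x overwritten): d = {'inner': {'x': 98, 'y': 50}}

{'inner': {'x': 98, 'y': 50}}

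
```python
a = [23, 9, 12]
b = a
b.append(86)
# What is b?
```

After line 1: a = [23, 9, 12]
After line 2 (b = a is an alias, same object): a = [23, 9, 12], b = [23, 9, 12]
After line 3 (b.append mutates the shared list): a = [23, 9, 12, 86], b = [23, 9, 12, 86]

[23, 9, 12, 86]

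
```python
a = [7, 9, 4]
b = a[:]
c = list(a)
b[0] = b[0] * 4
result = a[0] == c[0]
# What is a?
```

After line 1: a = [7, 9, 4]
After line 2 (b = a[:], copy): a = [7, 9, 4], b = [7, 9, 4]
After line 3 (c = list(a) is a copy, new object): c = [7, 9, 4]
After line 4 (b[0] = 7 * 4 = 28; only b mutates (copy)): a = [7, 9, 4], b = [28, 9, 4], c = [7, 9, 4]
After line 5 (a[0] = 7, c[0] = 7; result = True)

[7, 9, 4]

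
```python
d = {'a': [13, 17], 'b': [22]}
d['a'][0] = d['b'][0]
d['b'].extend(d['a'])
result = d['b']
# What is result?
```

After line 1: d = {'a': [13, 17], 'b': [22]}
After line 2 (a[0] = b[0] = 22): d = {'a': [22, 17], 'b': [22]}
After line 3 (b.extend(a) appends [22, 17]): d = {'a': [22, 17], 'b': [22, 22, 17]}
After line 4: result = d['b'] = [22, 22, 17]

[22, 22, 17]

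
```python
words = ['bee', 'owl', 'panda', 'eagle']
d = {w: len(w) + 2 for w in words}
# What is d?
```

{'bee': 5, 'owl': 5, 'panda': 7, 'eagle': 7}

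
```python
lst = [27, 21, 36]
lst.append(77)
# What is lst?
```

[27, 21, 36, 77]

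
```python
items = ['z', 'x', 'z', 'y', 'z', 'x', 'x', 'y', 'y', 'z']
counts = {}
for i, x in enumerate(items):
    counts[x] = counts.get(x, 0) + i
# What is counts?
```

Initial: counts = {}, items = ['z', 'x', 'z', 'y', 'z', 'x', 'x', 'y', 'y', 'z']
i=0, x='z': counts = {'z': 0}
i=1, x='x': counts = {'z': 0, 'x': 1}
i=2, x='z': counts = {'z': 2, 'x': 1}
i=3, x='y': counts = {'z': 2, 'x': 1, 'y': 3}
i=4, x='z': counts = {'z': 6, 'x': 1, 'y': 3}
i=5, x='x': counts = {'z': 6, 'x': 6, 'y': 3}
i=6, x='x': counts = {'z': 6, 'x': 12, 'y': 3}
i=7, x='y': counts = {'z': 6, 'x': 12, 'y': 10}
i=8, x='y': counts = {'z': 6, 'x': 12, 'y': 18}
i=9, x='z': counts = {'z': 15, 'x': 12, 'y': 18}

{'z': 15, 'x': 12, 'y': 18}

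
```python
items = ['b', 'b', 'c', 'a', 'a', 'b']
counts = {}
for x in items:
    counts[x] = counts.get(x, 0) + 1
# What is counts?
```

Initial: counts = {}, items = ['b', 'b', 'c', 'a', 'a', 'b']
See 'b': counts = {'b': 1}
See 'b': counts = {'b': 2}
See 'c': counts = {'b': 2, 'c': 1}
See 'a': counts = {'b': 2, 'c': 1, 'a': 1}
See 'a': counts = {'b': 2, 'c': 1, 'a': 2}
See 'b': counts = {'b': 3, 'c': 1, 'a': 2}

{'b': 3, 'c': 1, 'a': 2}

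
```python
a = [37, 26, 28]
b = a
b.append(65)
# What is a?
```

After line 1: a = [37, 26, 28]
After line 2 (b = a is an alias, same object): a = [37, 26, 28], b = [37, 26, 28]
After line 3 (b.append mutates the shared list): a = [37, 26, 28, 65], b = [37, 26, 28, 65]

[37, 26, 28, 65]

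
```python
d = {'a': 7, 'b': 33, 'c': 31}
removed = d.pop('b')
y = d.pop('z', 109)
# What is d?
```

After line 1: d = {'a': 7, 'b': 33, 'c': 31}
After line 2 (pop 'b' returns 33): d = {'a': 7, 'c': 31}, removed = 33
After line 3 (pop 'z' missing, returns default 109): d = {'a': 7, 'c': 31}, y = 109

{'a': 7, 'c': 31}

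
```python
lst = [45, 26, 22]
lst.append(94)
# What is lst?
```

[45, 26, 22, 94]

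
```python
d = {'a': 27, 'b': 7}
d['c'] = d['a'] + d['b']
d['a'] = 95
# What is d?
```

After line 1: d = {'a': 27, 'b': 7}
After line 2 (d['c'] = 27 + 7): d = {'a': 27, 'b': 7, 'c': 34}
After line 3: d = {'a': 95, 'b': 7, 'c': 34}

{'a': 95, 'b': 7, 'c': 34}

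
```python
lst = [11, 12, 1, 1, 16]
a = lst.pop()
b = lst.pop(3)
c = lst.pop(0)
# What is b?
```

After line 1: lst = [11, 12, 1, 1, 16]
After line 2 (pop() -> a = 16): lst = [11, 12, 1, 1]
After line 3 (pop(3) -> b = 1): lst = [11, 12, 1]
After line 4 (pop(0) -> c = 11): lst = [12, 1]

1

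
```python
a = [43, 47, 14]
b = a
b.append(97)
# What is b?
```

After line 1: a = [43, 47, 14]
After line 2 (b = a is an alias, same object): a = [43, 47, 14], b = [43, 47, 14]
After line 3 (b.append mutates the shared list): a = [43, 47, 14, 97], b = [43, 47, 14, 97]

[43, 47, 14, 97]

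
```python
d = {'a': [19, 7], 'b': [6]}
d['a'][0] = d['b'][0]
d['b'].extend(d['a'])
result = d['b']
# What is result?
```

After line 1: d = {'a': [19, 7], 'b': [6]}
After line 2 (a[0] = b[0] = 6): d = {'a': [6, 7], 'b': [6]}
After line 3 (b.extend(a) appends [6, 7]): d = {'a': [6, 7], 'b': [6, 6, 7]}
After line 4: result = d['b'] = [6, 6, 7]

[6, 6, 7]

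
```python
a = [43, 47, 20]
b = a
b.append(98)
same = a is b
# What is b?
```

After line 1: a = [43, 47, 20]
After line 2 (b = a is an alias, same object): a = [43, 47, 20], b = [43, 47, 20]
After line 3 (b.append mutates the shared list): a = [43, 47, 20, 98], b = [43, 47, 20, 98]
After line 4 (same = a is b; same object -> True): same = True

[43, 47, 20, 98]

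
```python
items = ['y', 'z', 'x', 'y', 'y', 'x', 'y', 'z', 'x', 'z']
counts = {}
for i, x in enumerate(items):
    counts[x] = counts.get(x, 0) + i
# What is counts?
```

Initial: counts = {}, items = ['y', 'z', 'x', 'y', 'y', 'x', 'y', 'z', 'x', 'z']
i=0, x='y': counts = {'y': 0}
i=1, x='z': counts = {'y': 0, 'z': 1}
i=2, x='x': counts = {'y': 0, 'z': 1, 'x': 2}
i=3, x='y': counts = {'y': 3, 'z': 1, 'x': 2}
i=4, x='y': counts = {'y': 7, 'z': 1, 'x': 2}
i=5, x='x': counts = {'y': 7, 'z': 1, 'x': 7}
i=6, x='y': counts = {'y': 13, 'z': 1, 'x': 7}
i=7, x='z': counts = {'y': 13, 'z': 8, 'x': 7}
i=8, x='x': counts = {'y': 13, 'z': 8, 'x': 15}
i=9, x='z': counts = {'y': 13, 'z': 17, 'x': 15}

{'y': 13, 'z': 17, 'x': 15}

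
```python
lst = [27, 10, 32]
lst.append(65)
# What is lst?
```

[27, 10, 32, 65]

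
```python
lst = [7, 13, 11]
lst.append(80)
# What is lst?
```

[7, 13, 11, 80]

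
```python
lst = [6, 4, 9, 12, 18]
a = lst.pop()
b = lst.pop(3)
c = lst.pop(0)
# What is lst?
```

After line 1: lst = [6, 4, 9, 12, 18]
After line 2 (pop() -> a = 18): lst = [6, 4, 9, 12]
After line 3 (pop(3) -> b = 12): lst = [6, 4, 9]
After line 4 (pop(0) -> c = 6): lst = [4, 9]

[4, 9]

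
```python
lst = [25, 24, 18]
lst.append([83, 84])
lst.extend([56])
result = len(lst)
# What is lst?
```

After line 1: lst = [25, 24, 18]
After line 2 (append adds [83, 84] as single element): lst = [25, 24, 18, [83, 84]]
After line 3 (extend unpacks [56], adds 56): lst = [25, 24, 18, [83, 84], 56]
After line 4: result = len(lst) = 5

[25, 24, 18, [83, 84], 56]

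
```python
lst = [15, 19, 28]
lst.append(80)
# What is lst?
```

[15, 19, 28, 80]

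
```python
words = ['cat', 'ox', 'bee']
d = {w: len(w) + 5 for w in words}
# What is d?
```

{'cat': 8, 'ox': 7, 'bee': 8}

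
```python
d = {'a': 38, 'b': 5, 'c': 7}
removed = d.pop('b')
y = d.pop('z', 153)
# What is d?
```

After line 1: d = {'a': 38, 'b': 5, 'c': 7}
After line 2 (pop 'b' returns 5): d = {'a': 38, 'c': 7}, removed = 5
After line 3 (pop 'z' missing, returns default 153): d = {'a': 38, 'c': 7}, y = 153

{'a': 38, 'c': 7}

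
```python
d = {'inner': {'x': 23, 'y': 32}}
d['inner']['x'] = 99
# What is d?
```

After line 1: d = {'inner': {'x': 23, 'y': 32}}
After line 2 (inner x overwritten): d = {'inner': {'x': 99, 'y': 32}}

{'inner': {'x': 99, 'y': 32}}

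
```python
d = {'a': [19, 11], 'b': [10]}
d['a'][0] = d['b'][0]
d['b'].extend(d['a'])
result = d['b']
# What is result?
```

After line 1: d = {'a': [19, 11], 'b': [10]}
After line 2 (a[0] = b[0] = 10): d = {'a': [10, 11], 'b': [10]}
After line 3 (b.extend(a) appends [10, 11]): d = {'a': [10, 11], 'b': [10, 10, 11]}
After line 4: result = d['b'] = [10, 10, 11]

[10, 10, 11]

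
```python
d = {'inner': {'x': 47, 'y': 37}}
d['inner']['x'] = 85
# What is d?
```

After line 1: d = {'inner': {'x': 47, 'y': 37}}
After line 2 (inner x overwritten): d = {'inner': {'x': 85, 'y': 37}}

{'inner': {'x': 85, 'y': 37}}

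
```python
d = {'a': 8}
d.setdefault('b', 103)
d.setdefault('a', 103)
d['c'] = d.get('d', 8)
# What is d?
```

After line 1: d = {'a': 8}
After line 2 (setdefault adds 'b'=103): d = {'a': 8, 'b': 103}
After line 3 (setdefault 'a' no-op, already exists): d = {'a': 8, 'b': 103}
After line 4 (get('d', 8) returns default since 'd' not in d): d = {'a': 8, 'b': 103, 'c': 8}

{'a': 8, 'b': 103, 'c': 8}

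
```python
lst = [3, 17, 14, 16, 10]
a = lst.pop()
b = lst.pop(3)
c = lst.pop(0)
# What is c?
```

After line 1: lst = [3, 17, 14, 16, 10]
After line 2 (pop() -> a = 10): lst = [3, 17, 14, 16]
After line 3 (pop(3) -> b = 16): lst = [3, 17, 14]
After line 4 (pop(0) -> c = 3): lst = [17, 14]

3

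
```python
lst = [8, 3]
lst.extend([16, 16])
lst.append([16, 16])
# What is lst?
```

After line 1: lst = [8, 3]
After line 2 (extend unpacks [16, 16]): lst = [8, 3, 16, 16]
After line 3 (append adds [16, 16] as single element): lst = [8, 3, 16, 16, [16, 16]]

[8, 3, 16, 16, [16, 16]]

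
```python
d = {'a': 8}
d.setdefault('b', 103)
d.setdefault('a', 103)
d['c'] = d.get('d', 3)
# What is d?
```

After line 1: d = {'a': 8}
After line 2 (setdefault adds 'b'=103): d = {'a': 8, 'b': 103}
After line 3 (setdefault 'a' no-op, already exists): d = {'a': 8, 'b': 103}
After line 4 (get('d', 3) returns default since 'd' not in d): d = {'a': 8, 'b': 103, 'c': 3}

{'a': 8, 'b': 103, 'c': 3}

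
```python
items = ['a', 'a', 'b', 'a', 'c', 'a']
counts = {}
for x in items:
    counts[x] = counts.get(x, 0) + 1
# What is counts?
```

Initial: counts = {}, items = ['a', 'a', 'b', 'a', 'c', 'a']
See 'a': counts = {'a': 1}
See 'a': counts = {'a': 2}
See 'b': counts = {'a': 2, 'b': 1}
See 'a': counts = {'a': 3, 'b': 1}
See 'c': counts = {'a': 3, 'b': 1, 'c': 1}
See 'a': counts = {'a': 4, 'b': 1, 'c': 1}

{'a': 4, 'b': 1, 'c': 1}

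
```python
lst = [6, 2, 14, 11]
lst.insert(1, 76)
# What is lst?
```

[6, 76, 2, 14, 11]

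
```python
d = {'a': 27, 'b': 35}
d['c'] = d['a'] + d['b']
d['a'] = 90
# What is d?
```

After line 1: d = {'a': 27, 'b': 35}
After line 2 (d['c'] = 27 + 35): d = {'a': 27, 'b': 35, 'c': 62}
After line 3: d = {'a': 90, 'b': 35, 'c': 62}

{'a': 90, 'b': 35, 'c': 62}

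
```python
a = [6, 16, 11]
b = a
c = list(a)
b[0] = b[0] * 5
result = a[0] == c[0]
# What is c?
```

After line 1: a = [6, 16, 11]
After line 2 (b = a, alias): a = [6, 16, 11], b = [6, 16, 11]
After line 3 (c = list(a) is a copy, new object): c = [6, 16, 11]
After line 4 (b[0] = 6 * 5 = 30; mutates shared a/b): a = b = [30, 16, 11], c = [6, 16, 11]
After line 5 (a[0] = 30, c[0] = 6; result = False)

[6, 16, 11]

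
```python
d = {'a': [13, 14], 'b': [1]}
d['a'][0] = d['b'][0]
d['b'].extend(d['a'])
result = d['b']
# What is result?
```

After line 1: d = {'a': [13, 14], 'b': [1]}
After line 2 (a[0] = b[0] = 1): d = {'a': [1, 14], 'b': [1]}
After line 3 (b.extend(a) appends [1, 14]): d = {'a': [1, 14], 'b': [1, 1, 14]}
After line 4: result = d['b'] = [1, 1, 14]

[1, 1, 14]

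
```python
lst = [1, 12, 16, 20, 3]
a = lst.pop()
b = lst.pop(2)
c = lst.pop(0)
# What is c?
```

After line 1: lst = [1, 12, 16, 20, 3]
After line 2 (pop() -> a = 3): lst = [1, 12, 16, 20]
After line 3 (pop(2) -> b = 16): lst = [1, 12, 20]
After line 4 (pop(0) -> c = 1): lst = [12, 20]

1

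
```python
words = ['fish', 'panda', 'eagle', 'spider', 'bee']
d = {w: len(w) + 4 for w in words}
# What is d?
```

{'fish': 8, 'panda': 9, 'eagle': 9, 'spider': 10, 'bee': 7}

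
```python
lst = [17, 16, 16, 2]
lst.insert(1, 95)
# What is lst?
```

[17, 95, 16, 16, 2]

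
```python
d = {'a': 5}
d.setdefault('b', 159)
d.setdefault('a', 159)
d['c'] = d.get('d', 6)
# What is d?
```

After line 1: d = {'a': 5}
After line 2 (setdefault adds 'b'=159): d = {'a': 5, 'b': 159}
After line 3 (setdefault 'a' no-op, already exists): d = {'a': 5, 'b': 159}
After line 4 (get('d', 6) returns default since 'd' not in d): d = {'a': 5, 'b': 159, 'c': 6}

{'a': 5, 'b': 159, 'c': 6}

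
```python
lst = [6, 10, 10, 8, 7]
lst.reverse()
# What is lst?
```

[7, 8, 10, 10, 6]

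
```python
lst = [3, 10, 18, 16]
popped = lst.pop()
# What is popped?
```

16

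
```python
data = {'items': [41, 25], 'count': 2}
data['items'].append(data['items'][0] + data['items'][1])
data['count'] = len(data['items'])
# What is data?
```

After line 1: data = {'items': [41, 25], 'count': 2}
After line 2 (append 41 + 25 = 66): data = {'items': [41, 25, 66], 'count': 2}
After line 3 (count = len(items) = 3): data = {'items': [41, 25, 66], 'count': 3}

{'items': [41, 25, 66], 'count': 3}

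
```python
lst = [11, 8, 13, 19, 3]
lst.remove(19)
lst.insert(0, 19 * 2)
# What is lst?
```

After line 1: lst = [11, 8, 13, 19, 3]
After line 2 (remove first 19): lst = [11, 8, 13, 3]
After line 3 (insert 38 at index 0): lst = [38, 11, 8, 13, 3]

[38, 11, 8, 13, 3]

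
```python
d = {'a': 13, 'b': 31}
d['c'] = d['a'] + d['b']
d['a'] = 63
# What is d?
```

After line 1: d = {'a': 13, 'b': 31}
After line 2 (d['c'] = 13 + 31): d = {'a': 13, 'b': 31, 'c': 44}
After line 3: d = {'a': 63, 'b': 31, 'c': 44}

{'a': 63, 'b': 31, 'c': 44}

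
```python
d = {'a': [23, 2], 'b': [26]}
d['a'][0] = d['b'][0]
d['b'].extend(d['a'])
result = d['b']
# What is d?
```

After line 1: d = {'a': [23, 2], 'b': [26]}
After line 2 (a[0] = b[0] = 26): d = {'a': [26, 2], 'b': [26]}
After line 3 (b.extend(a) appends [26, 2]): d = {'a': [26, 2], 'b': [26, 26, 2]}
After line 4: result = d['b'] = [26, 26, 2]

{'a': [26, 2], 'b': [26, 26, 2]}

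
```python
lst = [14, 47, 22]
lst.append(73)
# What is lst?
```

[14, 47, 22, 73]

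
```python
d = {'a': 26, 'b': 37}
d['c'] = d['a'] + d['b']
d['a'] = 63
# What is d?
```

After line 1: d = {'a': 26, 'b': 37}
After line 2 (d['c'] = 26 + 37): d = {'a': 26, 'b': 37, 'c': 63}
After line 3: d = {'a': 63, 'b': 37, 'c': 63}

{'a': 63, 'b': 37, 'c': 63}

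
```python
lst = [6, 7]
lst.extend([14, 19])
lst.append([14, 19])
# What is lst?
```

After line 1: lst = [6, 7]
After line 2 (extend unpacks [14, 19]): lst = [6, 7, 14, 19]
After line 3 (append adds [14, 19] as single element): lst = [6, 7, 14, 19, [14, 19]]

[6, 7, 14, 19, [14, 19]]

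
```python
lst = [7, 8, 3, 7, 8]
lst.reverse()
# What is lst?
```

[8, 7, 3, 8, 7]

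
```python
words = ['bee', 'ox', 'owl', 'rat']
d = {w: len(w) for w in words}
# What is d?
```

{'bee': 3, 'ox': 2, 'owl': 3, 'rat': 3}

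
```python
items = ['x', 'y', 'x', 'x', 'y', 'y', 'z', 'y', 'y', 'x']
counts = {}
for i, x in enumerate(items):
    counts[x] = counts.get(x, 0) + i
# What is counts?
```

Initial: counts = {}, items = ['x', 'y', 'x', 'x', 'y', 'y', 'z', 'y', 'y', 'x']
i=0, x='x': counts = {'x': 0}
i=1, x='y': counts = {'x': 0, 'y': 1}
i=2, x='x': counts = {'x': 2, 'y': 1}
i=3, x='x': counts = {'x': 5, 'y': 1}
i=4, x='y': counts = {'x': 5, 'y': 5}
i=5, x='y': counts = {'x': 5, 'y': 10}
i=6, x='z': counts = {'x': 5, 'y': 10, 'z': 6}
i=7, x='y': counts = {'x': 5, 'y': 17, 'z': 6}
i=8, x='y': counts = {'x': 5, 'y': 25, 'z': 6}
i=9, x='x': counts = {'x': 14, 'y': 25, 'z': 6}

{'x': 14, 'y': 25, 'z': 6}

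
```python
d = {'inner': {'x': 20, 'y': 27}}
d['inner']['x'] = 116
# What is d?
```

After line 1: d = {'inner': {'x': 20, 'y': 27}}
After line 2 (inner x overwritten): d = {'inner': {'x': 116, 'y': 27}}

{'inner': {'x': 116, 'y': 27}}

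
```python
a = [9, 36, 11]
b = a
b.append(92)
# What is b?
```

After line 1: a = [9, 36, 11]
After line 2 (b = a is an alias, same object): a = [9, 36, 11], b = [9, 36, 11]
After line 3 (b.append mutates the shared list): a = [9, 36, 11, 92], b = [9, 36, 11, 92]

[9, 36, 11, 92]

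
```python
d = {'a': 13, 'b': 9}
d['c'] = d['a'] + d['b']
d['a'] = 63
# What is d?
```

After line 1: d = {'a': 13, 'b': 9}
After line 2 (d['c'] = 13 + 9): d = {'a': 13, 'b': 9, 'c': 22}
After line 3: d = {'a': 63, 'b': 9, 'c': 22}

{'a': 63, 'b': 9, 'c': 22}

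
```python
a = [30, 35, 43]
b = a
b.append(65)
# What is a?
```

After line 1: a = [30, 35, 43]
After line 2 (b = a is an alias, same object): a = [30, 35, 43], b = [30, 35, 43]
After line 3 (b.append mutates the shared list): a = [30, 35, 43, 65], b = [30, 35, 43, 65]

[30, 35, 43, 65]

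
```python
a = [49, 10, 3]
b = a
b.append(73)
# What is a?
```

After line 1: a = [49, 10, 3]
After line 2 (b = a is an alias, same object): a = [49, 10, 3], b = [49, 10, 3]
After line 3 (b.append mutates the shared list): a = [49, 10, 3, 73], b = [49, 10, 3, 73]

[49, 10, 3, 73]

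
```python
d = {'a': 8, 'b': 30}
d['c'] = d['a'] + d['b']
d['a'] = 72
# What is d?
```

After line 1: d = {'a': 8, 'b': 30}
After line 2 (d['c'] = 8 + 30): d = {'a': 8, 'b': 30, 'c': 38}
After line 3: d = {'a': 72, 'b': 30, 'c': 38}

{'a': 72, 'b': 30, 'c': 38}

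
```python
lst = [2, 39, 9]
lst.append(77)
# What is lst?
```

[2, 39, 9, 77]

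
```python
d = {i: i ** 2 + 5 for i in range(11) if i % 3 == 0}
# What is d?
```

{0: 5, 3: 14, 6: 41, 9: 86}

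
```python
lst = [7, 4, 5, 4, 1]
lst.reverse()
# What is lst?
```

[1, 4, 5, 4, 7]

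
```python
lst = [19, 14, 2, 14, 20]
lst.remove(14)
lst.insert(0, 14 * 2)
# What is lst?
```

After line 1: lst = [19, 14, 2, 14, 20]
After line 2 (remove first 14): lst = [19, 2, 14, 20]
After line 3 (insert 28 at index 0): lst = [28, 19, 2, 14, 20]

[28, 19, 2, 14, 20]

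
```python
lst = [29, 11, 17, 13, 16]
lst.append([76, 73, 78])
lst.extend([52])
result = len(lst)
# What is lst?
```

After line 1: lst = [29, 11, 17, 13, 16]
After line 2 (append adds [76, 73, 78] as single element): lst = [29, 11, 17, 13, 16, [76, 73, 78]]
After line 3 (extend unpacks [52], adds 52): lst = [29, 11, 17, 13, 16, [76, 73, 78], 52]
After line 4: result = len(lst) = 7

[29, 11, 17, 13, 16, [76, 73, 78], 52]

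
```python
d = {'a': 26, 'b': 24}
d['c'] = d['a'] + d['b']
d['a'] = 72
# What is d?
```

After line 1: d = {'a': 26, 'b': 24}
After line 2 (d['c'] = 26 + 24): d = {'a': 26, 'b': 24, 'c': 50}
After line 3: d = {'a': 72, 'b': 24, 'c': 50}

{'a': 72, 'b': 24, 'c': 50}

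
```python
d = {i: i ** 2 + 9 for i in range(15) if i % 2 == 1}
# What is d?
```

{1: 10, 3: 18, 5: 34, 7: 58, 9: 90, 11: 130, 13: 178}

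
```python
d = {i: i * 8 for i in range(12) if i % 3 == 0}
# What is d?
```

{0: 0, 3: 24, 6: 48, 9: 72}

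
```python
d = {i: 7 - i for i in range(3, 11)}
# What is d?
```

{3: 4, 4: 3, 5: 2, 6: 1, 7: 0, 8: -1, 9: -2, 10: -3}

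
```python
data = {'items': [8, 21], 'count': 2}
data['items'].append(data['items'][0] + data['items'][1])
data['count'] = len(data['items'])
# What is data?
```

After line 1: data = {'items': [8, 21], 'count': 2}
After line 2 (append 8 + 21 = 29): data = {'items': [8, 21, 29], 'count': 2}
After line 3 (count = len(items) = 3): data = {'items': [8, 21, 29], 'count': 3}

{'items': [8, 21, 29], 'count': 3}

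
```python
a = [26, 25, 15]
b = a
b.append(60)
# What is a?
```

After line 1: a = [26, 25, 15]
After line 2 (b = a is an alias, same object): a = [26, 25, 15], b = [26, 25, 15]
After line 3 (b.append mutates the shared list): a = [26, 25, 15, 60], b = [26, 25, 15, 60]

[26, 25, 15, 60]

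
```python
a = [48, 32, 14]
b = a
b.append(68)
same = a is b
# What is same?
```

After line 1: a = [48, 32, 14]
After line 2 (b = a is an alias, same object): a = [48, 32, 14], b = [48, 32, 14]
After line 3 (b.append mutates the shared list): a = [48, 32, 14, 68], b = [48, 32, 14, 68]
After line 4 (same = a is b; same object -> True): same = True

True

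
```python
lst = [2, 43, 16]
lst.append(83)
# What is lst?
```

[2, 43, 16, 83]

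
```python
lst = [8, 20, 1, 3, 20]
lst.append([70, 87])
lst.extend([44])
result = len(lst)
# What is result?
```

After line 1: lst = [8, 20, 1, 3, 20]
After line 2 (append adds [70, 87] as single element): lst = [8, 20, 1, 3, 20, [70, 87]]
After line 3 (extend unpacks [44], adds 44): lst = [8, 20, 1, 3, 20, [70, 87], 44]
After line 4: result = len(lst) = 7

7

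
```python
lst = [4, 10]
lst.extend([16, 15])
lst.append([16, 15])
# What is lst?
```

After line 1: lst = [4, 10]
After line 2 (extend unpacks [16, 15]): lst = [4, 10, 16, 15]
After line 3 (append adds [16, 15] as single element): lst = [4, 10, 16, 15, [16, 15]]

[4, 10, 16, 15, [16, 15]]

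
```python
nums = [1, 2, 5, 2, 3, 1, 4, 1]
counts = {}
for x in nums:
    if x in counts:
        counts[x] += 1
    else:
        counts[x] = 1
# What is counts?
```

Initial: counts = {}, nums = [1, 2, 5, 2, 3, 1, 4, 1]
See 1: counts = {1: 1}
See 2: counts = {1: 1, 2: 1}
See 5: counts = {1: 1, 2: 1, 5: 1}
See 2: counts = {1: 1, 2: 2, 5: 1}
See 3: counts = {1: 1, 2: 2, 5: 1, 3: 1}
See 1: counts = {1: 2, 2: 2, 5: 1, 3: 1}
See 4: counts = {1: 2, 2: 2, 5: 1, 3: 1, 4: 1}
See 1: counts = {1: 3, 2: 2, 5: 1, 3: 1, 4: 1}

{1: 3, 2: 2, 5: 1, 3: 1, 4: 1}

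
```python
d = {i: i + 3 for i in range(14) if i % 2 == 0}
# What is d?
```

{0: 3, 2: 5, 4: 7, 6: 9, 8: 11, 10: 13, 12: 15}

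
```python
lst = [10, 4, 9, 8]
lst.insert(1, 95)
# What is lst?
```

[10, 95, 4, 9, 8]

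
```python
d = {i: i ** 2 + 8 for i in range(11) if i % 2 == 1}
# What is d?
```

{1: 9, 3: 17, 5: 33, 7: 57, 9: 89}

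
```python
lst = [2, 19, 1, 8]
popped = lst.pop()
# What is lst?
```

[2, 19, 1]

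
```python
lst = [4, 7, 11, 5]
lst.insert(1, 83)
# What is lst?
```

[4, 83, 7, 11, 5]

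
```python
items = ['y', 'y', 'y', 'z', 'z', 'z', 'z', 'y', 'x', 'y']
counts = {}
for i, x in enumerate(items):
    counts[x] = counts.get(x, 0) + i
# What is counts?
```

Initial: counts = {}, items = ['y', 'y', 'y', 'z', 'z', 'z', 'z', 'y', 'x', 'y']
i=0, x='y': counts = {'y': 0}
i=1, x='y': counts = {'y': 1}
i=2, x='y': counts = {'y': 3}
i=3, x='z': counts = {'y': 3, 'z': 3}
i=4, x='z': counts = {'y': 3, 'z': 7}
i=5, x='z': counts = {'y': 3, 'z': 12}
i=6, x='z': counts = {'y': 3, 'z': 18}
i=7, x='y': counts = {'y': 10, 'z': 18}
i=8, x='x': counts = {'y': 10, 'z': 18, 'x': 8}
i=9, x='y': counts = {'y': 19, 'z': 18, 'x': 8}

{'y': 19, 'z': 18, 'x': 8}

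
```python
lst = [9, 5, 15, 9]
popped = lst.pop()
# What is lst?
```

[9, 5, 15]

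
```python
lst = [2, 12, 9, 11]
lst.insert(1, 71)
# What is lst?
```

[2, 71, 12, 9, 11]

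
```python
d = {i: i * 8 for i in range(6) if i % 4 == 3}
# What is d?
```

{3: 24}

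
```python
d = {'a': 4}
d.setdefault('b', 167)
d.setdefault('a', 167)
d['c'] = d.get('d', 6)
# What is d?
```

After line 1: d = {'a': 4}
After line 2 (setdefault adds 'b'=167): d = {'a': 4, 'b': 167}
After line 3 (setdefault 'a' no-op, already exists): d = {'a': 4, 'b': 167}
After line 4 (get('d', 6) returns default since 'd' not in d): d = {'a': 4, 'b': 167, 'c': 6}

{'a': 4, 'b': 167, 'c': 6}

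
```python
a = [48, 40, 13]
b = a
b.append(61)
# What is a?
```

After line 1: a = [48, 40, 13]
After line 2 (b = a is an alias, same object): a = [48, 40, 13], b = [48, 40, 13]
After line 3 (b.append mutates the shared list): a = [48, 40, 13, 61], b = [48, 40, 13, 61]

[48, 40, 13, 61]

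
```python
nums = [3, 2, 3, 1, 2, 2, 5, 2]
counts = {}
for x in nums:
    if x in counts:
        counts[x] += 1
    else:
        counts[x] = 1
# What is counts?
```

Initial: counts = {}, nums = [3, 2, 3, 1, 2, 2, 5, 2]
See 3: counts = {3: 1}
See 2: counts = {3: 1, 2: 1}
See 3: counts = {3: 2, 2: 1}
See 1: counts = {3: 2, 2: 1, 1: 1}
See 2: counts = {3: 2, 2: 2, 1: 1}
See 2: counts = {3: 2, 2: 3, 1: 1}
See 5: counts = {3: 2, 2: 3, 1: 1, 5: 1}
See 2: counts = {3: 2, 2: 4, 1: 1, 5: 1}

{3: 2, 2: 4, 1: 1, 5: 1}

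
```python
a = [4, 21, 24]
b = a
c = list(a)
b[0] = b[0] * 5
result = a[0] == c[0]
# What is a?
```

After line 1: a = [4, 21, 24]
After line 2 (b = a, alias): a = [4, 21, 24], b = [4, 21, 24]
After line 3 (c = list(a) is a copy, new object): c = [4, 21, 24]
After line 4 (b[0] = 4 * 5 = 20; mutates shared a/b): a = b = [20, 21, 24], c = [4, 21, 24]
After line 5 (a[0] = 20, c[0] = 4; result = False)

[20, 21, 24]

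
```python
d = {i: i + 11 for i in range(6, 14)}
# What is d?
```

{6: 17, 7: 18, 8: 19, 9: 20, 10: 21, 11: 22, 12: 23, 13: 24}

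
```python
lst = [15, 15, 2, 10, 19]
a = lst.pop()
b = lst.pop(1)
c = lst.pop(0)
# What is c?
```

After line 1: lst = [15, 15, 2, 10, 19]
After line 2 (pop() -> a = 19): lst = [15, 15, 2, 10]
After line 3 (pop(1) -> b = 15): lst = [15, 2, 10]
After line 4 (pop(0) -> c = 15): lst = [2, 10]

15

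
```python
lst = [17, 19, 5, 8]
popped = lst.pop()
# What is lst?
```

[17, 19, 5]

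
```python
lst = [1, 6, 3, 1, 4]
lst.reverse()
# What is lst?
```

[4, 1, 3, 6, 1]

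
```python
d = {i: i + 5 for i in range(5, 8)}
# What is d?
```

{5: 10, 6: 11, 7: 12}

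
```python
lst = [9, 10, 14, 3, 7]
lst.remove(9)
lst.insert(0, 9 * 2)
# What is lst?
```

After line 1: lst = [9, 10, 14, 3, 7]
After line 2 (remove first 9): lst = [10, 14, 3, 7]
After line 3 (insert 18 at index 0): lst = [18, 10, 14, 3, 7]

[18, 10, 14, 3, 7]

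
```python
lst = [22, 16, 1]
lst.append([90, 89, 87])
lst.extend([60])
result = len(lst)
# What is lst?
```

After line 1: lst = [22, 16, 1]
After line 2 (append adds [90, 89, 87] as single element): lst = [22, 16, 1, [90, 89, 87]]
After line 3 (extend unpacks [60], adds 60): lst = [22, 16, 1, [90, 89, 87], 60]
After line 4: result = len(lst) = 5

[22, 16, 1, [90, 89, 87], 60]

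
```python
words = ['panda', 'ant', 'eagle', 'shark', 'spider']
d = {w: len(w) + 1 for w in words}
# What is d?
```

{'panda': 6, 'ant': 4, 'eagle': 6, 'shark': 6, 'spider': 7}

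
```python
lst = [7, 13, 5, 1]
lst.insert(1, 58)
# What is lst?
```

[7, 58, 13, 5, 1]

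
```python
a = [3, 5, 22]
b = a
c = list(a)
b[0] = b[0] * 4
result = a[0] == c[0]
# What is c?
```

After line 1: a = [3, 5, 22]
After line 2 (b = a, alias): a = [3, 5, 22], b = [3, 5, 22]
After line 3 (c = list(a) is a copy, new object): c = [3, 5, 22]
After line 4 (b[0] = 3 * 4 = 12; mutates shared a/b): a = b = [12, 5, 22], c = [3, 5, 22]
After line 5 (a[0] = 12, c[0] = 3; result = False)

[3, 5, 22]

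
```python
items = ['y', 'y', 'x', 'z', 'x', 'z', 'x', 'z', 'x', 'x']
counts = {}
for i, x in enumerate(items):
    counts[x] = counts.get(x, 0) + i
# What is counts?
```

Initial: counts = {}, items = ['y', 'y', 'x', 'z', 'x', 'z', 'x', 'z', 'x', 'x']
i=0, x='y': counts = {'y': 0}
i=1, x='y': counts = {'y': 1}
i=2, x='x': counts = {'y': 1, 'x': 2}
i=3, x='z': counts = {'y': 1, 'x': 2, 'z': 3}
i=4, x='x': counts = {'y': 1, 'x': 6, 'z': 3}
i=5, x='z': counts = {'y': 1, 'x': 6, 'z': 8}
i=6, x='x': counts = {'y': 1, 'x': 12, 'z': 8}
i=7, x='z': counts = {'y': 1, 'x': 12, 'z': 15}
i=8, x='x': counts = {'y': 1, 'x': 20, 'z': 15}
i=9, x='x': counts = {'y': 1, 'x': 29, 'z': 15}

{'y': 1, 'x': 29, 'z': 15}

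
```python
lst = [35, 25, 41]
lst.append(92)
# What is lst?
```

[35, 25, 41, 92]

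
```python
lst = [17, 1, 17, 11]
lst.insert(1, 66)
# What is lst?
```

[17, 66, 1, 17, 11]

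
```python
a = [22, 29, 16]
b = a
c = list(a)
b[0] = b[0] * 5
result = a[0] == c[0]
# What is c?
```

After line 1: a = [22, 29, 16]
After line 2 (b = a, alias): a = [22, 29, 16], b = [22, 29, 16]
After line 3 (c = list(a) is a copy, new object): c = [22, 29, 16]
After line 4 (b[0] = 22 * 5 = 110; mutates shared a/b): a = b = [110, 29, 16], c = [22, 29, 16]
After line 5 (a[0] = 110, c[0] = 22; result = False)

[22, 29, 16]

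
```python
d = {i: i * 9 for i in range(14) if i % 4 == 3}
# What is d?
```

{3: 27, 7: 63, 11: 99}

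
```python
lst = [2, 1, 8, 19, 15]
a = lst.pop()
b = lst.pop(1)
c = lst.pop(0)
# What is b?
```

After line 1: lst = [2, 1, 8, 19, 15]
After line 2 (pop() -> a = 15): lst = [2, 1, 8, 19]
After line 3 (pop(1) -> b = 1): lst = [2, 8, 19]
After line 4 (pop(0) -> c = 2): lst = [8, 19]

1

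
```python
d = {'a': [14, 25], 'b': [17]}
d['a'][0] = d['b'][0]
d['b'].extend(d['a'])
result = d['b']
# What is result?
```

After line 1: d = {'a': [14, 25], 'b': [17]}
After line 2 (a[0] = b[0] = 17): d = {'a': [17, 25], 'b': [17]}
After line 3 (b.extend(a) appends [17, 25]): d = {'a': [17, 25], 'b': [17, 17, 25]}
After line 4: result = d['b'] = [17, 17, 25]

[17, 17, 25]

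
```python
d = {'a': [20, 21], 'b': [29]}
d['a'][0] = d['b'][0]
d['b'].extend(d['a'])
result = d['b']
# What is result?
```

After line 1: d = {'a': [20, 21], 'b': [29]}
After line 2 (a[0] = b[0] = 29): d = {'a': [29, 21], 'b': [29]}
After line 3 (b.extend(a) appends [29, 21]): d = {'a': [29, 21], 'b': [29, 29, 21]}
After line 4: result = d['b'] = [29, 29, 21]

[29, 29, 21]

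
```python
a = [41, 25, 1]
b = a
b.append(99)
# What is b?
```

After line 1: a = [41, 25, 1]
After line 2 (b = a is an alias, same object): a = [41, 25, 1], b = [41, 25, 1]
After line 3 (b.append mutates the shared list): a = [41, 25, 1, 99], b = [41, 25, 1, 99]

[41, 25, 1, 99]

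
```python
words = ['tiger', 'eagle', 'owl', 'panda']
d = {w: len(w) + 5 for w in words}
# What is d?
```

{'tiger': 10, 'eagle': 10, 'owl': 8, 'panda': 10}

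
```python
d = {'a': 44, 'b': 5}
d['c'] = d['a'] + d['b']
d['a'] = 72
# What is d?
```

After line 1: d = {'a': 44, 'b': 5}
After line 2 (d['c'] = 44 + 5): d = {'a': 44, 'b': 5, 'c': 49}
After line 3: d = {'a': 72, 'b': 5, 'c': 49}

{'a': 72, 'b': 5, 'c': 49}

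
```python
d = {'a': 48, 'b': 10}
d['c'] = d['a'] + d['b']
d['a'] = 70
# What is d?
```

After line 1: d = {'a': 48, 'b': 10}
After line 2 (d['c'] = 48 + 10): d = {'a': 48, 'b': 10, 'c': 58}
After line 3: d = {'a': 70, 'b': 10, 'c': 58}

{'a': 70, 'b': 10, 'c': 58}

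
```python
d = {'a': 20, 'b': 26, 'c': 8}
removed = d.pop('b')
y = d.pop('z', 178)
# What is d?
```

After line 1: d = {'a': 20, 'b': 26, 'c': 8}
After line 2 (pop 'b' returns 26): d = {'a': 20, 'c': 8}, removed = 26
After line 3 (pop 'z' missing, returns default 178): d = {'a': 20, 'c': 8}, y = 178

{'a': 20, 'c': 8}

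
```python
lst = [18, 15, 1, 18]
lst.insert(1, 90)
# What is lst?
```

[18, 90, 15, 1, 18]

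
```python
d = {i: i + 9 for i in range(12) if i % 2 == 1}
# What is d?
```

{1: 10, 3: 12, 5: 14, 7: 16, 9: 18, 11: 20}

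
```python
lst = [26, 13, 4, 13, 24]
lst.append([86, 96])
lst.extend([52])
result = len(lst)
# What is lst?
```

After line 1: lst = [26, 13, 4, 13, 24]
After line 2 (append adds [86, 96] as single element): lst = [26, 13, 4, 13, 24, [86, 96]]
After line 3 (extend unpacks [52], adds 52): lst = [26, 13, 4, 13, 24, [86, 96], 52]
After line 4: result = len(lst) = 7

[26, 13, 4, 13, 24, [86, 96], 52]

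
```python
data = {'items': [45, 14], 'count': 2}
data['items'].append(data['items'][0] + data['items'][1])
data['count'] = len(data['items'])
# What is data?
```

After line 1: data = {'items': [45, 14], 'count': 2}
After line 2 (append 45 + 14 = 59): data = {'items': [45, 14, 59], 'count': 2}
After line 3 (count = len(items) = 3): data = {'items': [45, 14, 59], 'count': 3}

{'items': [45, 14, 59], 'count': 3}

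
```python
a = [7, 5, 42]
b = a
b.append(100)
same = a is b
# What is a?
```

After line 1: a = [7, 5, 42]
After line 2 (b = a is an alias, same object): a = [7, 5, 42], b = [7, 5, 42]
After line 3 (b.append mutates the shared list): a = [7, 5, 42, 100], b = [7, 5, 42, 100]
After line 4 (same = a is b; same object -> True): same = True

[7, 5, 42, 100]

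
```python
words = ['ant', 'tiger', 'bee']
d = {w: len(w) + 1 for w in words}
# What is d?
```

{'ant': 4, 'tiger': 6, 'bee': 4}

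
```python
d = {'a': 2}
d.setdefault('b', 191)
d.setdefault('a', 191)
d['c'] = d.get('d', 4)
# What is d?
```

After line 1: d = {'a': 2}
After line 2 (setdefault adds 'b'=191): d = {'a': 2, 'b': 191}
After line 3 (setdefault 'a' no-op, already exists): d = {'a': 2, 'b': 191}
After line 4 (get('d', 4) returns default since 'd' not in d): d = {'a': 2, 'b': 191, 'c': 4}

{'a': 2, 'b': 191, 'c': 4}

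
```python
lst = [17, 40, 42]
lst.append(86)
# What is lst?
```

[17, 40, 42, 86]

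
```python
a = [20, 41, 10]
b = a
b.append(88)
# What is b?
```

After line 1: a = [20, 41, 10]
After line 2 (b = a is an alias, same object): a = [20, 41, 10], b = [20, 41, 10]
After line 3 (b.append mutates the shared list): a = [20, 41, 10, 88], b = [20, 41, 10, 88]

[20, 41, 10, 88]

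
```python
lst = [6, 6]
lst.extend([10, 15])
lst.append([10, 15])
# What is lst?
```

After line 1: lst = [6, 6]
After line 2 (extend unpacks [10, 15]): lst = [6, 6, 10, 15]
After line 3 (append adds [10, 15] as single element): lst = [6, 6, 10, 15, [10, 15]]

[6, 6, 10, 15, [10, 15]]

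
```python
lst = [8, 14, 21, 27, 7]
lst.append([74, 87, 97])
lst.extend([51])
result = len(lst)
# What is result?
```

After line 1: lst = [8, 14, 21, 27, 7]
After line 2 (append adds [74, 87, 97] as single element): lst = [8, 14, 21, 27, 7, [74, 87, 97]]
After line 3 (extend unpacks [51], adds 51): lst = [8, 14, 21, 27, 7, [74, 87, 97], 51]
After line 4: result = len(lst) = 7

7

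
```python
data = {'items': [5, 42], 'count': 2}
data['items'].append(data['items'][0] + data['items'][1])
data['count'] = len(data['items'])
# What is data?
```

After line 1: data = {'items': [5, 42], 'count': 2}
After line 2 (append 5 + 42 = 47): data = {'items': [5, 42, 47], 'count': 2}
After line 3 (count = len(items) = 3): data = {'items': [5, 42, 47], 'count': 3}

{'items': [5, 42, 47], 'count': 3}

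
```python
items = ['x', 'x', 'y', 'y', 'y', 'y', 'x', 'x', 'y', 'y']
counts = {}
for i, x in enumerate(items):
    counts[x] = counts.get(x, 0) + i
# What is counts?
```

Initial: counts = {}, items = ['x', 'x', 'y', 'y', 'y', 'y', 'x', 'x', 'y', 'y']
i=0, x='x': counts = {'x': 0}
i=1, x='x': counts = {'x': 1}
i=2, x='y': counts = {'x': 1, 'y': 2}
i=3, x='y': counts = {'x': 1, 'y': 5}
i=4, x='y': counts = {'x': 1, 'y': 9}
i=5, x='y': counts = {'x': 1, 'y': 14}
i=6, x='x': counts = {'x': 7, 'y': 14}
i=7, x='x': counts = {'x': 14, 'y': 14}
i=8, x='y': counts = {'x': 14, 'y': 22}
i=9, x='y': counts = {'x': 14, 'y': 31}

{'x': 14, 'y': 31}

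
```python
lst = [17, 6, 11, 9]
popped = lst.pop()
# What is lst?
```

[17, 6, 11]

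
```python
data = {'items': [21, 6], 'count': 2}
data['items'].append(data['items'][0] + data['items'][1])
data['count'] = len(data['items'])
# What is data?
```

After line 1: data = {'items': [21, 6], 'count': 2}
After line 2 (append 21 + 6 = 27): data = {'items': [21, 6, 27], 'count': 2}
After line 3 (count = len(items) = 3): data = {'items': [21, 6, 27], 'count': 3}

{'items': [21, 6, 27], 'count': 3}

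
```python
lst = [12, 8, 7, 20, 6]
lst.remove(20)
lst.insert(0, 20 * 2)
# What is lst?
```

After line 1: lst = [12, 8, 7, 20, 6]
After line 2 (remove first 20): lst = [12, 8, 7, 6]
After line 3 (insert 40 at index 0): lst = [40, 12, 8, 7, 6]

[40, 12, 8, 7, 6]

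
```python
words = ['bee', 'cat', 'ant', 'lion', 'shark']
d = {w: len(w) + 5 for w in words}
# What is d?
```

{'bee': 8, 'cat': 8, 'ant': 8, 'lion': 9, 'shark': 10}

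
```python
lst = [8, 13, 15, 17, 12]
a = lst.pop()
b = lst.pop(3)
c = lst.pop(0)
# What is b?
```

After line 1: lst = [8, 13, 15, 17, 12]
After line 2 (pop() -> a = 12): lst = [8, 13, 15, 17]
After line 3 (pop(3) -> b = 17): lst = [8, 13, 15]
After line 4 (pop(0) -> c = 8): lst = [13, 15]

17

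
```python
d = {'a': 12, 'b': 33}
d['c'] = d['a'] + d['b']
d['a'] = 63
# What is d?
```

After line 1: d = {'a': 12, 'b': 33}
After line 2 (d['c'] = 12 + 33): d = {'a': 12, 'b': 33, 'c': 45}
After line 3: d = {'a': 63, 'b': 33, 'c': 45}

{'a': 63, 'b': 33, 'c': 45}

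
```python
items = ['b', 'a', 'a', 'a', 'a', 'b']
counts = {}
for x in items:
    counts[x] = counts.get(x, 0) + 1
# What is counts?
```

Initial: counts = {}, items = ['b', 'a', 'a', 'a', 'a', 'b']
See 'b': counts = {'b': 1}
See 'a': counts = {'b': 1, 'a': 1}
See 'a': counts = {'b': 1, 'a': 2}
See 'a': counts = {'b': 1, 'a': 3}
See 'a': counts = {'b': 1, 'a': 4}
See 'b': counts = {'b': 2, 'a': 4}

{'b': 2, 'a': 4}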